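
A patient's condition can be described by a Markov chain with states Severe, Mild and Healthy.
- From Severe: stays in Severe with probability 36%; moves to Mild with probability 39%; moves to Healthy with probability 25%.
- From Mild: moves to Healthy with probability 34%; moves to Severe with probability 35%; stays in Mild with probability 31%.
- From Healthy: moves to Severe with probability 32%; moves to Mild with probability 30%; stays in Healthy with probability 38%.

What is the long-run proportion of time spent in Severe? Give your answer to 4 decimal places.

Let the stationary distribution be π with π = πP and π_1 + π_2 + π_3 = 1.
π_1 = 0.36·π_1 + 0.35·π_2 + 0.32·π_3
π_2 = 0.39·π_1 + 0.31·π_2 + 0.3·π_3
Solving with the normalization constraint gives π = (0.3438, 0.3343, 0.3219).
So the stationary probability of Severe is 0.3438.

0.3438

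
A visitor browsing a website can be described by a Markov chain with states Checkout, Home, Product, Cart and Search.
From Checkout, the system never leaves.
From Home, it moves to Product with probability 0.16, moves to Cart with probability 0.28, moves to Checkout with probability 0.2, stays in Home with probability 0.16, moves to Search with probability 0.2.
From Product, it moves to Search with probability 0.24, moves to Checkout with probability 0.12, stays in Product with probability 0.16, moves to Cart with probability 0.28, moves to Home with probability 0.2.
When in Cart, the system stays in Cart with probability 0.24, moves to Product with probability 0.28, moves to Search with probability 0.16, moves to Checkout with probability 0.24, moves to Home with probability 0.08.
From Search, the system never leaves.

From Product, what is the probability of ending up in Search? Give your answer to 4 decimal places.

Let h(s) be the probability of absorption at Search starting from transient state s. Then h(Search) = 1 and h(Checkout) = 0. By first-step analysis:
h(Home) = 0.2·0 + 0.16·h(Home) + 0.16·h(Product) + 0.28·h(Cart) + 0.2·1
h(Product) = 0.12·0 + 0.2·h(Home) + 0.16·h(Product) + 0.28·h(Cart) + 0.24·1
h(Cart) = 0.24·0 + 0.08·h(Home) + 0.28·h(Product) + 0.24·h(Cart) + 0.16·1
Solving: h(Home) = 0.5020, h(Product) = 0.5620, h(Cart) = 0.4704.
Starting from Product, the probability is 0.5620.

0.5620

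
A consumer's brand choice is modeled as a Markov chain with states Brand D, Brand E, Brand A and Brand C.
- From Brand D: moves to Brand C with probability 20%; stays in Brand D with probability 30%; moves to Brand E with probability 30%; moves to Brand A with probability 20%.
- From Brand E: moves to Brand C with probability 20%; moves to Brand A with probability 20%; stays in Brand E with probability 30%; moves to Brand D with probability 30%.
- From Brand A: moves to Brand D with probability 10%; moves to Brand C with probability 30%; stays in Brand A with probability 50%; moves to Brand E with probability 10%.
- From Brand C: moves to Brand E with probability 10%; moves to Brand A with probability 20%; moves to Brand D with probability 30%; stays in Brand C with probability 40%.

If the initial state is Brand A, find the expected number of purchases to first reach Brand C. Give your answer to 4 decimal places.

Let t(s) be the expected number of purchases to first reach Brand C from state s, with t(Brand C) = 0. Conditioning on the first purchase:
t(Brand D) = 1 + 0.3·t(Brand D) + 0.3·t(Brand E) + 0.2·t(Brand A)
t(Brand E) = 1 + 0.3·t(Brand D) + 0.3·t(Brand E) + 0.2·t(Brand A)
t(Brand A) = 1 + 0.1·t(Brand D) + 0.1·t(Brand E) + 0.5·t(Brand A)
Solving: t(Brand D) = 4.3750, t(Brand E) = 4.3750, t(Brand A) = 3.7500.
Expected purchases from Brand A to Brand C: 3.7500.

3.7500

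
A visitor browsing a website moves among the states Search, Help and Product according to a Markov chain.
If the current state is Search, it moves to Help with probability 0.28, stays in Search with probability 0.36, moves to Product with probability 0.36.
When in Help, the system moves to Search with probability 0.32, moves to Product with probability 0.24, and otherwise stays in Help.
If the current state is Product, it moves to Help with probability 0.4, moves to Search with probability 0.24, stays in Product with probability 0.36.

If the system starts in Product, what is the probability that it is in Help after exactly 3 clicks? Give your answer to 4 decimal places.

Propagate the distribution vector 3 clicks from Product.
After 0 clicks: (0.0000, 0.0000, 1.0000)
After 1 click: (0.2400, 0.4000, 0.3600)
After 2 clicks: (0.3008, 0.3872, 0.3120)
After 3 clicks: (0.3071, 0.3794, 0.3135)
P(in Help after 3 clicks) = 0.3794

0.3794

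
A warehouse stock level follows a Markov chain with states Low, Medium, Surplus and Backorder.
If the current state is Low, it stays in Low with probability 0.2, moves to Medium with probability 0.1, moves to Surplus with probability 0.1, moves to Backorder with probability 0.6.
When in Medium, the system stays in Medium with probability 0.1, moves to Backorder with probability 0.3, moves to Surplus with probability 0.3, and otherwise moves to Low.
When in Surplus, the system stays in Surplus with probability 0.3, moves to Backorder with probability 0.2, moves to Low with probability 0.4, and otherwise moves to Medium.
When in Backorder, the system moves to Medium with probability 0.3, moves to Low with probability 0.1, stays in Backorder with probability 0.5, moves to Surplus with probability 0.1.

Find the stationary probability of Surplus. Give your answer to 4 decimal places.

Let the stationary distribution be π with π = πP and π_1 + π_2 + π_3 + π_4 = 1.
π_1 = 0.2·π_1 + 0.3·π_2 + 0.4·π_3 + 0.1·π_4
π_2 = 0.1·π_1 + 0.1·π_2 + 0.1·π_3 + 0.3·π_4
π_3 = 0.1·π_1 + 0.3·π_2 + 0.3·π_3 + 0.1·π_4
Solving with the normalization constraint gives π = (0.2097, 0.1864, 0.1716, 0.4322).
So the stationary probability of Surplus is 0.1716.

0.1716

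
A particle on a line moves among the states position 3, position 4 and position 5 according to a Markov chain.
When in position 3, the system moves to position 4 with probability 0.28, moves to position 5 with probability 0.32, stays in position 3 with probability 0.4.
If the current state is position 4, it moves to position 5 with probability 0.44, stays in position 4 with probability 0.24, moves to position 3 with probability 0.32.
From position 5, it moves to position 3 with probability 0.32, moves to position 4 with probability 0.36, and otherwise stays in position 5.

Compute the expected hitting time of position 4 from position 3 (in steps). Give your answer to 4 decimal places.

Let t(s) be the expected number of steps to first reach position 4 from state s, with t(position 4) = 0. Conditioning on the first step:
t(position 3) = 1 + 0.4·t(position 3) + 0.32·t(position 5)
t(position 5) = 1 + 0.32·t(position 3) + 0.32·t(position 5)
Solving: t(position 3) = 3.2723, t(position 5) = 3.0105.
Expected steps from position 3 to position 4: 3.2723.

3.2723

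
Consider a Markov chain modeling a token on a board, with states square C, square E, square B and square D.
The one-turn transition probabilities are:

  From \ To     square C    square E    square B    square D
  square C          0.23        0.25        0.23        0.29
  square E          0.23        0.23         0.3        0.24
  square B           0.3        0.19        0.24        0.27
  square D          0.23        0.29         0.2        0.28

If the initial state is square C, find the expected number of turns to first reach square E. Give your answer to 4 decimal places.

4.0342

Let t(s) be the expected number of turns to first reach square E from state s, with t(square E) = 0. Conditioning on the first turn:
t(square C) = 1 + 0.23·t(square C) + 0.23·t(square B) + 0.29·t(square D)
t(square B) = 1 + 0.3·t(square C) + 0.24·t(square B) + 0.27·t(square D)
t(square D) = 1 + 0.23·t(square C) + 0.2·t(square B) + 0.28·t(square D)
Solving: t(square C) = 4.0342, t(square B) = 4.2820, t(square D) = 3.8670.
Expected turns from square C to square E: 4.0342.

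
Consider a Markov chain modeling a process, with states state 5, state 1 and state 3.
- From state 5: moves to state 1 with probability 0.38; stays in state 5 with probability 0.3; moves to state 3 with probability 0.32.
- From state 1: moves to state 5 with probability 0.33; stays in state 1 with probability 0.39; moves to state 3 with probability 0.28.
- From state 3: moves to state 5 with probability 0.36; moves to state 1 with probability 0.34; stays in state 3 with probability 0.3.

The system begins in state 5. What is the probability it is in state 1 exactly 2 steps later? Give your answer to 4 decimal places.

0.3710

Sum over the intermediate state after 1 step:
P = P(state 5→state 5)·P(state 5→state 1) + P(state 5→state 1)·P(state 1→state 1) + P(state 5→state 3)·P(state 3→state 1)
  = 0.3×0.38 + 0.38×0.39 + 0.32×0.34
  = 0.1140 + 0.1482 + 0.1088 = 0.3710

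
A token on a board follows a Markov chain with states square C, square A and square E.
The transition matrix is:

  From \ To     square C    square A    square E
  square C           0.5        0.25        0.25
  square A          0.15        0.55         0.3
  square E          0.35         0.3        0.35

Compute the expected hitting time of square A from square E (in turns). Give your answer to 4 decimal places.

3.5789

Let t(s) be the expected number of turns to first reach square A from state s, with t(square A) = 0. Conditioning on the first turn:
t(square C) = 1 + 0.5·t(square C) + 0.25·t(square E)
t(square E) = 1 + 0.35·t(square C) + 0.35·t(square E)
Solving: t(square C) = 3.7895, t(square E) = 3.5789.
Expected turns from square E to square A: 3.5789.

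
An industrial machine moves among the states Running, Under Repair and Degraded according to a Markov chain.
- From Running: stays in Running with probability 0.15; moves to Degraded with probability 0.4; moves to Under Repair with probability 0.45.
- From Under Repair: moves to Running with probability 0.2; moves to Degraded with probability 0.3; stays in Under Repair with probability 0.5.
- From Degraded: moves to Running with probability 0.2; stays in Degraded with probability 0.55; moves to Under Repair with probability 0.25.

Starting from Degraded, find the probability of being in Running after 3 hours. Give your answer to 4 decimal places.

0.1905

Propagate the distribution vector 3 hours from Degraded.
After 0 hours: (0.0000, 0.0000, 1.0000)
After 1 hour: (0.2000, 0.2500, 0.5500)
After 2 hours: (0.1900, 0.3525, 0.4575)
After 3 hours: (0.1905, 0.3761, 0.4334)
P(in Running after 3 hours) = 0.1905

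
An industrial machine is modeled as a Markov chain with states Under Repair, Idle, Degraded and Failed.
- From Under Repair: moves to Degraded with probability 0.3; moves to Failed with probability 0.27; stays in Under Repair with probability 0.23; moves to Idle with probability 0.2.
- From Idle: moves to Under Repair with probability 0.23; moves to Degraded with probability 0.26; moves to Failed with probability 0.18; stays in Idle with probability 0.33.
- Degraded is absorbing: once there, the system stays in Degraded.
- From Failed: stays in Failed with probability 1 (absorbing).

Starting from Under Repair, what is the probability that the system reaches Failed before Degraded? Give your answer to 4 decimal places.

0.4616

Let h(s) be the probability of absorption at Failed starting from transient state s. Then h(Failed) = 1 and h(Degraded) = 0. By first-step analysis:
h(Under Repair) = 0.23·h(Under Repair) + 0.2·h(Idle) + 0.3·0 + 0.27·1
h(Idle) = 0.23·h(Under Repair) + 0.33·h(Idle) + 0.26·0 + 0.18·1
Solving: h(Under Repair) = 0.4616, h(Idle) = 0.4271.
Starting from Under Repair, the probability is 0.4616.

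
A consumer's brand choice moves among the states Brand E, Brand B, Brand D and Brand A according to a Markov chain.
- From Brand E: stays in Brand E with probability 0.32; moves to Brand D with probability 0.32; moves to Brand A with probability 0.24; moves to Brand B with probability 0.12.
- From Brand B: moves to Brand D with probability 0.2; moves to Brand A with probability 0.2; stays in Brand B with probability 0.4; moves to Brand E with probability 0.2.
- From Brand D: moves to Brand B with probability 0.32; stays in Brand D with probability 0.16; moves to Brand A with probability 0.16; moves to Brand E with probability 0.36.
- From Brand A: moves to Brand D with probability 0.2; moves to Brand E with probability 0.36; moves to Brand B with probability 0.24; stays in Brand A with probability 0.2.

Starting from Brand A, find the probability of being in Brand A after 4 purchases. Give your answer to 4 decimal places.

0.2032

Propagate the distribution vector 4 purchases from Brand A.
After 0 purchases: (0.0000, 0.0000, 0.0000, 1.0000)
After 1 purchase: (0.3600, 0.2400, 0.2000, 0.2000)
After 2 purchases: (0.3072, 0.2512, 0.2352, 0.2064)
After 3 purchases: (0.3075, 0.2621, 0.2275, 0.2029)
After 4 purchases: (0.3058, 0.2632, 0.2278, 0.2032)
P(in Brand A after 4 purchases) = 0.2032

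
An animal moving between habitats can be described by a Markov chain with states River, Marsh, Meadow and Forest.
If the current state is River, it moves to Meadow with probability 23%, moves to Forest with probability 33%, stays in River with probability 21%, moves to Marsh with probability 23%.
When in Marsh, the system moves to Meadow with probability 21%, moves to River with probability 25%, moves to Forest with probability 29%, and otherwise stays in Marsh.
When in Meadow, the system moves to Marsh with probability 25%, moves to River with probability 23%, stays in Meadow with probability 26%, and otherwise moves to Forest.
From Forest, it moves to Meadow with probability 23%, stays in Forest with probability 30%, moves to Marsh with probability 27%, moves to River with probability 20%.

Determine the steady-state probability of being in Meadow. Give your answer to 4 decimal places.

Let the stationary distribution be π with π = πP and π_1 + π_2 + π_3 + π_4 = 1.
π_1 = 0.21·π_1 + 0.25·π_2 + 0.23·π_3 + 0.2·π_4
π_2 = 0.23·π_1 + 0.25·π_2 + 0.25·π_3 + 0.27·π_4
π_3 = 0.23·π_1 + 0.21·π_2 + 0.26·π_3 + 0.23·π_4
Solving with the normalization constraint gives π = (0.2217, 0.2515, 0.2319, 0.2949).
So the stationary probability of Meadow is 0.2319.

0.2319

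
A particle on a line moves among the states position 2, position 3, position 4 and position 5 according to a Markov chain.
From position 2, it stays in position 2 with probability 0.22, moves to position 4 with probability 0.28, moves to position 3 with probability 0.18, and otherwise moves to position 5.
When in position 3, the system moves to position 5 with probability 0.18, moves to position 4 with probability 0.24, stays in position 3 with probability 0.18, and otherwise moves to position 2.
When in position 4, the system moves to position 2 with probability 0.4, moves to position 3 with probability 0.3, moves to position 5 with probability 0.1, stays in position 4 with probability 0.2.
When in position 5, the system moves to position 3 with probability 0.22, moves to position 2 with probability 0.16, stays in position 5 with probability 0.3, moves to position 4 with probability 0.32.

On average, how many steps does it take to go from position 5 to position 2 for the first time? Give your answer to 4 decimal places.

Let t(s) be the expected number of steps to first reach position 2 from state s, with t(position 2) = 0. Conditioning on the first step:
t(position 3) = 1 + 0.18·t(position 3) + 0.24·t(position 4) + 0.18·t(position 5)
t(position 4) = 1 + 0.3·t(position 3) + 0.2·t(position 4) + 0.1·t(position 5)
t(position 5) = 1 + 0.22·t(position 3) + 0.32·t(position 4) + 0.3·t(position 5)
Solving: t(position 3) = 2.8070, t(position 4) = 2.7485, t(position 5) = 3.5673.
Expected steps from position 5 to position 2: 3.5673.

3.5673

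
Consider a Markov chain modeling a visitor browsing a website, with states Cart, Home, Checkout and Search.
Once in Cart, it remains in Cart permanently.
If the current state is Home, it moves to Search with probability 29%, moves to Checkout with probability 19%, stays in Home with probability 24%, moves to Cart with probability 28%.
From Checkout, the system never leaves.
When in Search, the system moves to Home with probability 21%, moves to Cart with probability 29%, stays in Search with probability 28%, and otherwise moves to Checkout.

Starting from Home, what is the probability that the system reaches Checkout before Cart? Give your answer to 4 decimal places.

0.4125

Let h(s) be the probability of absorption at Checkout starting from transient state s. Then h(Checkout) = 1 and h(Cart) = 0. By first-step analysis:
h(Home) = 0.28·0 + 0.24·h(Home) + 0.19·1 + 0.29·h(Search)
h(Search) = 0.29·0 + 0.21·h(Home) + 0.22·1 + 0.28·h(Search)
Solving: h(Home) = 0.4125, h(Search) = 0.4259.
Starting from Home, the probability is 0.4125.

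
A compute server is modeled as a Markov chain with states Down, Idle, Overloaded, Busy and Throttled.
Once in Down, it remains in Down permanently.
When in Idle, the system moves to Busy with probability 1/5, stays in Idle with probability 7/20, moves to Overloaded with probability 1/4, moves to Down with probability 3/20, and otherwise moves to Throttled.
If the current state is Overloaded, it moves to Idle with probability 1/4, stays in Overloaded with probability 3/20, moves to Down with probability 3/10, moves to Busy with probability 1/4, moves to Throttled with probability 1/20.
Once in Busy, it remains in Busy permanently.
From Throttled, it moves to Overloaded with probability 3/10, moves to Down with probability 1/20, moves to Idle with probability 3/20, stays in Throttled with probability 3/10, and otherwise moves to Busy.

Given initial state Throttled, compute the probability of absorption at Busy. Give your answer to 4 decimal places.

0.6121

Let h(s) be the probability of absorption at Busy starting from transient state s. Then h(Busy) = 1 and h(Down) = 0. By first-step analysis:
h(Idle) = 0.15·0 + 0.35·h(Idle) + 0.25·h(Overloaded) + 0.2·1 + 0.05·h(Throttled)
h(Overloaded) = 0.3·0 + 0.25·h(Idle) + 0.15·h(Overloaded) + 0.25·1 + 0.05·h(Throttled)
h(Throttled) = 0.05·0 + 0.15·h(Idle) + 0.3·h(Overloaded) + 0.2·1 + 0.3·h(Throttled)
Solving: h(Idle) = 0.5432, h(Overloaded) = 0.4899, h(Throttled) = 0.6121.
Starting from Throttled, the probability is 0.6121.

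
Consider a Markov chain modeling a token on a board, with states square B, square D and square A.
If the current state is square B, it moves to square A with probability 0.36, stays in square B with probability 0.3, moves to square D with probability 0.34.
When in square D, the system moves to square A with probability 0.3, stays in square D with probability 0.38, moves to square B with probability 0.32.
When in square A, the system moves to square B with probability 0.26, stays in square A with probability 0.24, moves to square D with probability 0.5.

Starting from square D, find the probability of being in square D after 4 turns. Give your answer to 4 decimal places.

Propagate the distribution vector 4 turns from square D.
After 0 turns: (0.0000, 1.0000, 0.0000)
After 1 turn: (0.3200, 0.3800, 0.3000)
After 2 turns: (0.2956, 0.4032, 0.3012)
After 3 turns: (0.2960, 0.4043, 0.2997)
After 4 turns: (0.2961, 0.4041, 0.2998)
P(in square D after 4 turns) = 0.4041

0.4041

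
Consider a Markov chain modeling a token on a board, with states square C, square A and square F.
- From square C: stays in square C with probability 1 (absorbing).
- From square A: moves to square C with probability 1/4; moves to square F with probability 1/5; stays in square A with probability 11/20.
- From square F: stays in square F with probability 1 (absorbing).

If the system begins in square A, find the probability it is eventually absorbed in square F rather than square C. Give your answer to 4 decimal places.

Let h(s) be the probability of absorption at square F starting from transient state s. Then h(square F) = 1 and h(square C) = 0. By first-step analysis:
h(square A) = 0.25·0 + 0.55·h(square A) + 0.2·1
Solving: h(square A) = 0.4444.
Starting from square A, the probability is 0.4444.

0.4444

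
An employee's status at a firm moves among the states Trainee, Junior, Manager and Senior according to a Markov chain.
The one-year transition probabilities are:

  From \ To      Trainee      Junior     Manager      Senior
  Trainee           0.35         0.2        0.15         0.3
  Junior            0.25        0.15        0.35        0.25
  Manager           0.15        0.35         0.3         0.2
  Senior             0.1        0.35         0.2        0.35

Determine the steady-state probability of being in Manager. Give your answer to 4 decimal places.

0.2553

Let the stationary distribution be π with π = πP and π_1 + π_2 + π_3 + π_4 = 1.
π_1 = 0.35·π_1 + 0.25·π_2 + 0.15·π_3 + 0.1·π_4
π_2 = 0.2·π_1 + 0.15·π_2 + 0.35·π_3 + 0.35·π_4
π_3 = 0.15·π_1 + 0.35·π_2 + 0.3·π_3 + 0.2·π_4
Solving with the normalization constraint gives π = (0.2036, 0.2662, 0.2553, 0.2749).
So the stationary probability of Manager is 0.2553.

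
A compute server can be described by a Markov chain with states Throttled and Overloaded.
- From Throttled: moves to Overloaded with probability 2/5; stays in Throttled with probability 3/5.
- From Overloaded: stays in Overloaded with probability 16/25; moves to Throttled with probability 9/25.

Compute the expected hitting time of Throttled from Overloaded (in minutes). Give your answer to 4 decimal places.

Let t(s) be the expected number of minutes to first reach Throttled from state s, with t(Throttled) = 0. Conditioning on the first minute:
t(Overloaded) = 1 + 0.64·t(Overloaded)
Solving: t(Overloaded) = 2.7778.
Expected minutes from Overloaded to Throttled: 2.7778.

2.7778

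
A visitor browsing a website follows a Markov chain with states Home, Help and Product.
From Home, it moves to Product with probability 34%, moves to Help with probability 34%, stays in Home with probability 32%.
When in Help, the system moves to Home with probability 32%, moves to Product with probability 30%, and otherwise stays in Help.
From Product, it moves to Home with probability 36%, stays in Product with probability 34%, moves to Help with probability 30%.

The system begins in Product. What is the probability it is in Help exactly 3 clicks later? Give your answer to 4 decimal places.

Propagate the distribution vector 3 clicks from Product.
After 0 clicks: (0.0000, 0.0000, 1.0000)
After 1 click: (0.3600, 0.3000, 0.3400)
After 2 clicks: (0.3336, 0.3384, 0.3280)
After 3 clicks: (0.3331, 0.3404, 0.3265)
P(in Help after 3 clicks) = 0.3404

0.3404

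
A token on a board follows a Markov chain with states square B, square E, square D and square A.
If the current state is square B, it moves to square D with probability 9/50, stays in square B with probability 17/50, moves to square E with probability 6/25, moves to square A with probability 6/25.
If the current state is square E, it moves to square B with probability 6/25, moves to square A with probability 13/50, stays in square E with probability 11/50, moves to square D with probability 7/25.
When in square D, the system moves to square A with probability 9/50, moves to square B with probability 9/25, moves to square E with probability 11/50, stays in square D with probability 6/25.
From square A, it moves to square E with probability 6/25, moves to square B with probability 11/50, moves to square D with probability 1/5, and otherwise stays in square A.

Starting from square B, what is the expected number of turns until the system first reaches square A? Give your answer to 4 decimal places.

Let t(s) be the expected number of turns to first reach square A from state s, with t(square A) = 0. Conditioning on the first turn:
t(square B) = 1 + 0.34·t(square B) + 0.24·t(square E) + 0.18·t(square D)
t(square E) = 1 + 0.24·t(square B) + 0.22·t(square E) + 0.28·t(square D)
t(square D) = 1 + 0.36·t(square B) + 0.22·t(square E) + 0.24·t(square D)
Solving: t(square B) = 4.3167, t(square E) = 4.2592, t(square D) = 4.5935.
Expected turns from square B to square A: 4.3167.

4.3167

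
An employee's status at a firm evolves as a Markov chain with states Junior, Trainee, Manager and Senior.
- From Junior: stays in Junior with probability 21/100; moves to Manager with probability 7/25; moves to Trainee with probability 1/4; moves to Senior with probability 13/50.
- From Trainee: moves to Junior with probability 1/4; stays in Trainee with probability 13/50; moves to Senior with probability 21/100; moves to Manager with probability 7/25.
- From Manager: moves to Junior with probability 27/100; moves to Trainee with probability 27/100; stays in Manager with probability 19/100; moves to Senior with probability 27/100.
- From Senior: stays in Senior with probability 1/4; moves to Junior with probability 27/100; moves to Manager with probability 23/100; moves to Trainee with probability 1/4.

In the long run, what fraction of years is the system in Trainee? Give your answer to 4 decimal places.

0.2575

Let the stationary distribution be π with π = πP and π_1 + π_2 + π_3 + π_4 = 1.
π_1 = 0.21·π_1 + 0.25·π_2 + 0.27·π_3 + 0.27·π_4
π_2 = 0.25·π_1 + 0.26·π_2 + 0.27·π_3 + 0.25·π_4
π_3 = 0.28·π_1 + 0.28·π_2 + 0.19·π_3 + 0.23·π_4
Solving with the normalization constraint gives π = (0.2499, 0.2575, 0.2455, 0.2471).
So the stationary probability of Trainee is 0.2575.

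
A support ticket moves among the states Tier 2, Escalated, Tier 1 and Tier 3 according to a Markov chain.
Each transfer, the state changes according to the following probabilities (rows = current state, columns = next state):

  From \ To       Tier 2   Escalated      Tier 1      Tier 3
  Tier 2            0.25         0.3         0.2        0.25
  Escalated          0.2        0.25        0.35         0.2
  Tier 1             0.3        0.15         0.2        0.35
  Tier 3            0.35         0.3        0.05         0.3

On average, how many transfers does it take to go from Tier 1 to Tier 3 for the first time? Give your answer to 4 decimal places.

3.4270

Let t(s) be the expected number of transfers to first reach Tier 3 from state s, with t(Tier 3) = 0. Conditioning on the first transfer:
t(Tier 2) = 1 + 0.25·t(Tier 2) + 0.3·t(Escalated) + 0.2·t(Tier 1)
t(Escalated) = 1 + 0.2·t(Tier 2) + 0.25·t(Escalated) + 0.35·t(Tier 1)
t(Tier 1) = 1 + 0.3·t(Tier 2) + 0.15·t(Escalated) + 0.2·t(Tier 1)
Solving: t(Tier 2) = 3.8286, t(Escalated) = 3.9536, t(Tier 1) = 3.4270.
Expected transfers from Tier 1 to Tier 3: 3.4270.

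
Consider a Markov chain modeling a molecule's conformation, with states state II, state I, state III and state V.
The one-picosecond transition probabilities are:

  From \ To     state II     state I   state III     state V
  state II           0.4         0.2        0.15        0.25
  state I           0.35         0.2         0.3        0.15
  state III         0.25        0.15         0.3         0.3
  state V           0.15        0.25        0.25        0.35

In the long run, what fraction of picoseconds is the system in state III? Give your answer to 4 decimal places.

0.2436

Let the stationary distribution be π with π = πP and π_1 + π_2 + π_3 + π_4 = 1.
π_1 = 0.4·π_1 + 0.35·π_2 + 0.25·π_3 + 0.15·π_4
π_2 = 0.2·π_1 + 0.2·π_2 + 0.15·π_3 + 0.25·π_4
π_3 = 0.15·π_1 + 0.3·π_2 + 0.3·π_3 + 0.25·π_4
Solving with the normalization constraint gives π = (0.2862, 0.2013, 0.2436, 0.2689).
So the stationary probability of state III is 0.2436.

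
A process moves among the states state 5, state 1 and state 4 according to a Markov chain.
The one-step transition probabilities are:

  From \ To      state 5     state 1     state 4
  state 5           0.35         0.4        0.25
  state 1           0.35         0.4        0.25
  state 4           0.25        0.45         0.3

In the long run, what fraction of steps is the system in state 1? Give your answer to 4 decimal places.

Let the stationary distribution be π with π = πP and π_1 + π_2 + π_3 = 1.
π_1 = 0.35·π_1 + 0.35·π_2 + 0.25·π_3
π_2 = 0.4·π_1 + 0.4·π_2 + 0.45·π_3
Solving with the normalization constraint gives π = (0.3237, 0.4132, 0.2632).
So the stationary probability of state 1 is 0.4132.

0.4132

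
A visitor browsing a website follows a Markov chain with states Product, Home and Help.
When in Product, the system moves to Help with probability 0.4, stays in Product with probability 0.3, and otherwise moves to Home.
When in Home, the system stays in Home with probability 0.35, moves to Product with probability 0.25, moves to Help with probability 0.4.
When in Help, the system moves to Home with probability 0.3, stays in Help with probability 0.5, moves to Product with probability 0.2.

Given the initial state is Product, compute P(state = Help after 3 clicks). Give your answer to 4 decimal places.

0.4440

Propagate the distribution vector 3 clicks from Product.
After 0 clicks: (1.0000, 0.0000, 0.0000)
After 1 click: (0.3000, 0.3000, 0.4000)
After 2 clicks: (0.2450, 0.3150, 0.4400)
After 3 clicks: (0.2403, 0.3158, 0.4440)
P(in Help after 3 clicks) = 0.4440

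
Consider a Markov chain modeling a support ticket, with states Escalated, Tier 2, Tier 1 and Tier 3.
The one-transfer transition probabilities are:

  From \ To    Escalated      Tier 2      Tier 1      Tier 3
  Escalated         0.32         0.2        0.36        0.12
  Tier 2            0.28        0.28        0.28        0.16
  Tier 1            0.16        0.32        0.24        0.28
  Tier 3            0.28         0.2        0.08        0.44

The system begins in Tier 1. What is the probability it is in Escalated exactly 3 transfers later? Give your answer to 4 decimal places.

0.2630

Propagate the distribution vector 3 transfers from Tier 1.
After 0 transfers: (0.0000, 0.0000, 1.0000, 0.0000)
After 1 transfer: (0.1600, 0.3200, 0.2400, 0.2800)
After 2 transfers: (0.2576, 0.2544, 0.2272, 0.2608)
After 3 transfers: (0.2630, 0.2476, 0.2394, 0.2500)
P(in Escalated after 3 transfers) = 0.2630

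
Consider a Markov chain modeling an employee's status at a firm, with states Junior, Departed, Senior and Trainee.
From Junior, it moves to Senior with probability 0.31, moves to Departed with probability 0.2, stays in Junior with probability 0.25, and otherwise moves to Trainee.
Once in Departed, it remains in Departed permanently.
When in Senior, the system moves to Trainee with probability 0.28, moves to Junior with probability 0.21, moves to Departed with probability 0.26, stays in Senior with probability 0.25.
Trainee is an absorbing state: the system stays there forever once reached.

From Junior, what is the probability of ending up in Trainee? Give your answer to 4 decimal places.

0.5364

Let h(s) be the probability of absorption at Trainee starting from transient state s. Then h(Trainee) = 1 and h(Departed) = 0. By first-step analysis:
h(Junior) = 0.25·h(Junior) + 0.2·0 + 0.31·h(Senior) + 0.24·1
h(Senior) = 0.21·h(Junior) + 0.26·0 + 0.25·h(Senior) + 0.28·1
Solving: h(Junior) = 0.5364, h(Senior) = 0.5235.
Starting from Junior, the probability is 0.5364.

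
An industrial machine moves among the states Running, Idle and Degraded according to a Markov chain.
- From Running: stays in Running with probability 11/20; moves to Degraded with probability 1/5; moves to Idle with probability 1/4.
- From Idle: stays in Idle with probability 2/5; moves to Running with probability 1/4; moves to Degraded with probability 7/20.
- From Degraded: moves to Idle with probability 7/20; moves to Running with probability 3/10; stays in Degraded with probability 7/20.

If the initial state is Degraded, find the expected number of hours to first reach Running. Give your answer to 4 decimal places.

3.5514

Let t(s) be the expected number of hours to first reach Running from state s, with t(Running) = 0. Conditioning on the first hour:
t(Idle) = 1 + 0.4·t(Idle) + 0.35·t(Degraded)
t(Degraded) = 1 + 0.35·t(Idle) + 0.35·t(Degraded)
Solving: t(Idle) = 3.7383, t(Degraded) = 3.5514.
Expected hours from Degraded to Running: 3.5514.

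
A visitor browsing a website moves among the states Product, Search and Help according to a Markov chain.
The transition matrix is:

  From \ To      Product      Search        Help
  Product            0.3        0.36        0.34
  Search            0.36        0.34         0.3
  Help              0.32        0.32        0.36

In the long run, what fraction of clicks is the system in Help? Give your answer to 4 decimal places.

Let the stationary distribution be π with π = πP and π_1 + π_2 + π_3 = 1.
π_1 = 0.3·π_1 + 0.36·π_2 + 0.32·π_3
π_2 = 0.36·π_1 + 0.34·π_2 + 0.32·π_3
Solving with the normalization constraint gives π = (0.3271, 0.3399, 0.3331).
So the stationary probability of Help is 0.3331.

0.3331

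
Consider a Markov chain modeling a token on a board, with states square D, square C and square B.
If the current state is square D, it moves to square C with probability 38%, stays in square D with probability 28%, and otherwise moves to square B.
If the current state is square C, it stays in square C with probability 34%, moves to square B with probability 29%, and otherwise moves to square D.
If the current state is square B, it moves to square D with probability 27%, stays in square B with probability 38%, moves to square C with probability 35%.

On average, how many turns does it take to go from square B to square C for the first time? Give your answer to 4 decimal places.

Let t(s) be the expected number of turns to first reach square C from state s, with t(square C) = 0. Conditioning on the first turn:
t(square D) = 1 + 0.28·t(square D) + 0.34·t(square B)
t(square B) = 1 + 0.27·t(square D) + 0.38·t(square B)
Solving: t(square D) = 2.7073, t(square B) = 2.7919.
Expected turns from square B to square C: 2.7919.

2.7919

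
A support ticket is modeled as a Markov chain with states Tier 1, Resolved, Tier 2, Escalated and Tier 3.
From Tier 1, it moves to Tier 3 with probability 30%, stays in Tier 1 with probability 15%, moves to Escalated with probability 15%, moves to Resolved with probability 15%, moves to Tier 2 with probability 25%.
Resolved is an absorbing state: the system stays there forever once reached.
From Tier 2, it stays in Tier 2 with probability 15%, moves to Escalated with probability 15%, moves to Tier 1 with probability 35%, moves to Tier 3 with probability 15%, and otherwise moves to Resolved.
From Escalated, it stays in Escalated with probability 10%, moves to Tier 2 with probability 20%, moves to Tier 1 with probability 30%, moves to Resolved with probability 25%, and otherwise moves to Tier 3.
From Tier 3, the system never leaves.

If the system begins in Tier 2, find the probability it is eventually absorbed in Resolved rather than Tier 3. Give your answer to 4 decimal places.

Let h(s) be the probability of absorption at Resolved starting from transient state s. Then h(Resolved) = 1 and h(Tier 3) = 0. By first-step analysis:
h(Tier 1) = 0.15·h(Tier 1) + 0.15·1 + 0.25·h(Tier 2) + 0.15·h(Escalated) + 0.3·0
h(Tier 2) = 0.35·h(Tier 1) + 0.2·1 + 0.15·h(Tier 2) + 0.15·h(Escalated) + 0.15·0
h(Escalated) = 0.3·h(Tier 1) + 0.25·1 + 0.2·h(Tier 2) + 0.1·h(Escalated) + 0.15·0
Solving: h(Tier 1) = 0.4167, h(Tier 2) = 0.5000, h(Escalated) = 0.5278.
Starting from Tier 2, the probability is 0.5000.

0.5000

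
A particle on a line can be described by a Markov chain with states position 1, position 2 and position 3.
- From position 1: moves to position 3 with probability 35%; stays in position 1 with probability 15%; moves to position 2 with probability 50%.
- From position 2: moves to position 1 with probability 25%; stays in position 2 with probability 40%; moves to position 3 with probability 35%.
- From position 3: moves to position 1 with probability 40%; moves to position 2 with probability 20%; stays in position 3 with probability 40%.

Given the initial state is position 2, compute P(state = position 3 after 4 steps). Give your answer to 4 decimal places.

Propagate the distribution vector 4 steps from position 2.
After 0 steps: (0.0000, 1.0000, 0.0000)
After 1 step: (0.2500, 0.4000, 0.3500)
After 2 steps: (0.2775, 0.3550, 0.3675)
After 3 steps: (0.2774, 0.3543, 0.3684)
After 4 steps: (0.2775, 0.3541, 0.3684)
P(in position 3 after 4 steps) = 0.3684

0.3684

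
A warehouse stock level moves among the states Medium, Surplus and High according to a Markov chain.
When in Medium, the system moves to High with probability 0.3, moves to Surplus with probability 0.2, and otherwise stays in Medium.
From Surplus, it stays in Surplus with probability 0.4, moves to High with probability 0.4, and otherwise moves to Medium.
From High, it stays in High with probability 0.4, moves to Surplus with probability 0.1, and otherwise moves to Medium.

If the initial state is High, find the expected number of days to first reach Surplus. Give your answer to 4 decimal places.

6.6667

Let t(s) be the expected number of days to first reach Surplus from state s, with t(Surplus) = 0. Conditioning on the first day:
t(Medium) = 1 + 0.5·t(Medium) + 0.3·t(High)
t(High) = 1 + 0.5·t(Medium) + 0.4·t(High)
Solving: t(Medium) = 6.0000, t(High) = 6.6667.
Expected days from High to Surplus: 6.6667.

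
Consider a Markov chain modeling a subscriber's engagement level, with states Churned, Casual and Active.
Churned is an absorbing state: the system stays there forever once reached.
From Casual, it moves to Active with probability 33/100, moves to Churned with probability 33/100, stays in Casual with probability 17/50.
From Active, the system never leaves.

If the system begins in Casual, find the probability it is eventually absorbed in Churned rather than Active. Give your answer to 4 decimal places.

Let h(s) be the probability of absorption at Churned starting from transient state s. Then h(Churned) = 1 and h(Active) = 0. By first-step analysis:
h(Casual) = 0.33·1 + 0.34·h(Casual) + 0.33·0
Solving: h(Casual) = 0.5000.
Starting from Casual, the probability is 0.5000.

0.5000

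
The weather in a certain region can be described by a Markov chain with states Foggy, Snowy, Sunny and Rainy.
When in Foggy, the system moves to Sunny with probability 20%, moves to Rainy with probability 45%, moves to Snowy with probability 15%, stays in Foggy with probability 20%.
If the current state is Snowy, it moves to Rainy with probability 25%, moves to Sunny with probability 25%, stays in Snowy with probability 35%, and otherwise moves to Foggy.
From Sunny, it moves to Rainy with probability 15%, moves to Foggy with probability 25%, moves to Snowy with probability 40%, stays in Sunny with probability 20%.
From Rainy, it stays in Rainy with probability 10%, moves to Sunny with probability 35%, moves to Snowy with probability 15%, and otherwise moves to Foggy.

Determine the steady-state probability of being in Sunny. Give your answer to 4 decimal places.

0.2491

Let the stationary distribution be π with π = πP and π_1 + π_2 + π_3 + π_4 = 1.
π_1 = 0.2·π_1 + 0.15·π_2 + 0.25·π_3 + 0.4·π_4
π_2 = 0.15·π_1 + 0.35·π_2 + 0.4·π_3 + 0.15·π_4
π_3 = 0.2·π_1 + 0.25·π_2 + 0.2·π_3 + 0.35·π_4
Solving with the normalization constraint gives π = (0.2469, 0.2653, 0.2491, 0.2387).
So the stationary probability of Sunny is 0.2491.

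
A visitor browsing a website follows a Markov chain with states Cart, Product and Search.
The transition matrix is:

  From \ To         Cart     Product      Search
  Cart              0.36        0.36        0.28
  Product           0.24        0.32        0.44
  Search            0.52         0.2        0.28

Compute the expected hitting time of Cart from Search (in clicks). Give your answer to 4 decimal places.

2.1912

Let t(s) be the expected number of clicks to first reach Cart from state s, with t(Cart) = 0. Conditioning on the first click:
t(Product) = 1 + 0.32·t(Product) + 0.44·t(Search)
t(Search) = 1 + 0.2·t(Product) + 0.28·t(Search)
Solving: t(Product) = 2.8884, t(Search) = 2.1912.
Expected clicks from Search to Cart: 2.1912.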